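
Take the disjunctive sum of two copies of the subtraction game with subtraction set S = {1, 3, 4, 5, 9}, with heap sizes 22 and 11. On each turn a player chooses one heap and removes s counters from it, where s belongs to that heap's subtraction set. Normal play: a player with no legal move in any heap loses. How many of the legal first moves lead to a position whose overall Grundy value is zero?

All heaps use S = {1, 3, 4, 5, 9}:
n :  0  1  2  3  4  5  6  7  8  9 10 11 12 13 14 15 16 17 18 19 20 21 22
G :  0  1  0  1  2  3  2  3  0  1  0  1  2  3  2  3  0  1  0  1  2  3  2
Heap A: G(22) = 2.
Heap B: G(11) = 1.
Combined Grundy value = 2 ⊕ 1 = 3.
A winning move leaves total XOR = 0, i.e. changes one component's Grundy value g to g ⊕ X where X is the current total.
Heap A: need g' = 2⊕3 = 1. Options: 22−1→G=3, 22−3→G=1, 22−4→G=0, 22−5→G=1, 22−9→G=3. Hits: 2.
Heap B: need g' = 1⊕3 = 2. Options: 11−1→G=0, 11−3→G=0, 11−4→G=3, 11−5→G=2, 11−9→G=0. Hits: 1.

3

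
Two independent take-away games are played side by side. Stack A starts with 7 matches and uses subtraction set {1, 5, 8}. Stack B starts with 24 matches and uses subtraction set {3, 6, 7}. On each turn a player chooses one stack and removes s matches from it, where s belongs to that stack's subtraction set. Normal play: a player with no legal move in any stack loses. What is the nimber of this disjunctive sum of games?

Stack A, S = {1, 5, 8}:
n : 0 1 2 3 4 5 6 7
G : 0 1 0 1 0 1 0 1
G_A(7) = 1.
Stack B, S = {3, 6, 7}:
n :  0  1  2  3  4  5  6  7  8  9 10 11 12 13 14 15 16 17 18 19 20 21 22 23 24
G :  0  0  0  1  1  1  2  2  2  3  0  0  0  1  1  1  2  2  2  3  0  0  0  1  1
G_B(24) = 1.
Combined Grundy value = 1 ⊕ 1 = 0.

0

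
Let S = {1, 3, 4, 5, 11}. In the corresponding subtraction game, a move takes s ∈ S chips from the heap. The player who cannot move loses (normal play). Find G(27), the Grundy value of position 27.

G(0) = 0
G(1) = mex{0} = 1
G(2) = mex{1} = 0
G(3) = mex{0,0} = 1
G(4) = mex{1,1,0} = 2
G(5) = mex{2,0,1,0} = 3
G(6) = mex{3,1,0,1} = 2
G(7) = mex{2,2,1,0} = 3
G(8) = mex{3,3,2,1} = 0
G(9) = mex{0,2,3,2} = 1
G(10) = mex{1,3,2,3} = 0
G(11) = mex{0,0,3,2,0} = 1
G(12) = mex{1,1,0,3,1} = 2
G(13) = mex{2,0,1,0,0} = 3
G(14) = mex{3,1,0,1,1} = 2
G(15) = mex{2,2,1,0,2} = 3
G(16) = mex{3,3,2,1,3} = 0
G(17) = mex{0,2,3,2,2} = 1
G(18) = mex{1,3,2,3,3} = 0
G(19) = mex{0,0,3,2,0} = 1
G(20) = mex{1,1,0,3,1} = 2
G(21) = mex{2,0,1,0,0} = 3
G(22) = mex{3,1,0,1,1} = 2
G(23) = mex{2,2,1,0,2} = 3
G(24) = mex{3,3,2,1,3} = 0
G(25) = mex{0,2,3,2,2} = 1
G(26) = mex{1,3,2,3,3} = 0
G(27) = mex{0,0,3,2,0} = 1

1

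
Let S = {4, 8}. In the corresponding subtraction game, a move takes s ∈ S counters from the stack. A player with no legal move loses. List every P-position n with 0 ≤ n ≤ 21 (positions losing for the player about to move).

0, 1, 2, 3, 12, 13, 14, 15

G(0) = 0
G(1) = mex{} = 0
G(2) = mex{} = 0
G(3) = mex{} = 0
G(4) = mex{0} = 1
G(5) = mex{0} = 1
G(6) = mex{0} = 1
G(7) = mex{0} = 1
G(8) = mex{1,0} = 2
G(9) = mex{1,0} = 2
G(10) = mex{1,0} = 2
G(11) = mex{1,0} = 2
G(12) = mex{2,1} = 0
G(13) = mex{2,1} = 0
G(14) = mex{2,1} = 0
G(15) = mex{2,1} = 0
G(16) = mex{0,2} = 1
G(17) = mex{0,2} = 1
G(18) = mex{0,2} = 1
G(19) = mex{0,2} = 1
G(20) = mex{1,0} = 2
G(21) = mex{1,0} = 2
P-positions are exactly the n with G(n) = 0.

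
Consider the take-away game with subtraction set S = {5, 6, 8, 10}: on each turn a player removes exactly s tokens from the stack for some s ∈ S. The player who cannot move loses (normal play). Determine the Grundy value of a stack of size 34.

0

G(0) = 0
G(1) = mex{} = 0
G(2) = mex{} = 0
G(3) = mex{} = 0
G(4) = mex{} = 0
G(5) = mex{0} = 1
G(6) = mex{0,0} = 1
G(7) = mex{0,0} = 1
G(8) = mex{0,0,0} = 1
G(9) = mex{0,0,0} = 1
G(10) = mex{1,0,0,0} = 2
G(11) = mex{1,1,0,0} = 2
G(12) = mex{1,1,0,0} = 2
G(13) = mex{1,1,1,0} = 2
G(14) = mex{1,1,1,0} = 2
G(15) = mex{2,1,1,1} = 0
G(16) = mex{2,2,1,1} = 0
G(17) = mex{2,2,1,1} = 0
G(18) = mex{2,2,2,1} = 0
G(19) = mex{2,2,2,1} = 0
G(20) = mex{0,2,2,2} = 1
G(21) = mex{0,0,2,2} = 1
G(22) = mex{0,0,2,2} = 1
G(23) = mex{0,0,0,2} = 1
G(24) = mex{0,0,0,2} = 1
G(25) = mex{1,0,0,0} = 2
G(26) = mex{1,1,0,0} = 2
G(27) = mex{1,1,0,0} = 2
G(28) = mex{1,1,1,0} = 2
G(29) = mex{1,1,1,0} = 2
G(30) = mex{2,1,1,1} = 0
G(31) = mex{2,2,1,1} = 0
G(32) = mex{2,2,1,1} = 0
G(33) = mex{2,2,2,1} = 0
G(34) = mex{2,2,2,1} = 0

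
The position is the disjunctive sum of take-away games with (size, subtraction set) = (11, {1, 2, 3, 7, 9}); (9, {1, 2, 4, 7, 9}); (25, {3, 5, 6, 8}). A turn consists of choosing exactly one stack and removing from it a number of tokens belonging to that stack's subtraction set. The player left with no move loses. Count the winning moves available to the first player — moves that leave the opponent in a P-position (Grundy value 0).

Stack A, S = {1, 2, 3, 7, 9}:
G(0) = 0
G(1) = mex{0} = 1
G(2) = mex{1,0} = 2
G(3) = mex{2,1,0} = 3
G(4) = mex{3,2,1} = 0
G(5) = mex{0,3,2} = 1
G(6) = mex{1,0,3} = 2
G(7) = mex{2,1,0,0} = 3
G(8) = mex{3,2,1,1} = 0
G(9) = mex{0,3,2,2,0} = 1
G(10) = mex{1,0,3,3,1} = 2
G(11) = mex{2,1,0,0,2} = 3
G_A(11) = 3.
Stack B, S = {1, 2, 4, 7, 9}:
G(0) = 0
G(1) = mex{0} = 1
G(2) = mex{1,0} = 2
G(3) = mex{2,1} = 0
G(4) = mex{0,2,0} = 1
G(5) = mex{1,0,1} = 2
G(6) = mex{2,1,2} = 0
G(7) = mex{0,2,0,0} = 1
G(8) = mex{1,0,1,1} = 2
G(9) = mex{2,1,2,2,0} = 3
G_B(9) = 3.
Stack C, S = {3, 5, 6, 8}:
n :  0  1  2  3  4  5  6  7  8  9 10 11 12 13 14 15 16 17 18 19 20 21 22 23 24 25
G :  0  0  0  1  1  1  2  2  2  3  3  0  0  0  1  1  1  2  2  2  3  3  0  0  0  1
G_C(25) = 1.
Combined Grundy value = 3 ⊕ 3 ⊕ 1 = 1.
A winning move leaves total XOR = 0, i.e. changes one component's Grundy value g to g ⊕ X where X is the current total.
Stack A: need g' = 3⊕1 = 2. Options: 11−1→G=2, 11−2→G=1, 11−3→G=0, 11−7→G=0, 11−9→G=2. Hits: 2.
Stack B: need g' = 3⊕1 = 2. Options: 9−1→G=2, 9−2→G=1, 9−4→G=2, 9−7→G=2, 9−9→G=0. Hits: 3.
Stack C: need g' = 1⊕1 = 0. Options: 25−3→G=0, 25−5→G=3, 25−6→G=2, 25−8→G=2. Hits: 1.

6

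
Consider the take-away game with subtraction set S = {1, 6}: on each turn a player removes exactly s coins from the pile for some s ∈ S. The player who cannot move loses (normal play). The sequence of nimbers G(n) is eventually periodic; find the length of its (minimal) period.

G(0) = 0
G(1) = mex{0} = 1
G(2) = mex{1} = 0
G(3) = mex{0} = 1
G(4) = mex{1} = 0
G(5) = mex{0} = 1
G(6) = mex{1,0} = 2
G(7) = mex{2,1} = 0
G(8) = mex{0,0} = 1
G(9) = mex{1,1} = 0
G(10) = mex{0,0} = 1
G(11) = mex{1,1} = 0
G(12) = mex{0,2} = 1
G(13) = mex{1,0} = 2
G(14) = mex{2,1} = 0
G(15) = mex{0,0} = 1
G(n+7) = G(n) holds for n = 0,…,5 (a full window of length max(S) = 6), so the sequence is purely periodic with period 7.

7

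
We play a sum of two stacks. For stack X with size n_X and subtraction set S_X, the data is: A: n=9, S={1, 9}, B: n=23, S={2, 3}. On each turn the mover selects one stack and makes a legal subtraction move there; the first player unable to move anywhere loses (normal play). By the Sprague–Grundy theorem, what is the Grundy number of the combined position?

0

Stack A, S = {1, 9}:
G(0) = 0
G(1) = mex{0} = 1
G(2) = mex{1} = 0
G(3) = mex{0} = 1
G(4) = mex{1} = 0
G(5) = mex{0} = 1
G(6) = mex{1} = 0
G(7) = mex{0} = 1
G(8) = mex{1} = 0
G(9) = mex{0,0} = 1
G_A(9) = 1.
Stack B, S = {2, 3}:
n :  0  1  2  3  4  5  6  7  8  9 10 11 12 13 14 15 16 17 18 19 20 21 22 23
G :  0  0  1  1  2  0  0  1  1  2  0  0  1  1  2  0  0  1  1  2  0  0  1  1
G_B(23) = 1.
Combined Grundy value = 1 ⊕ 1 = 0.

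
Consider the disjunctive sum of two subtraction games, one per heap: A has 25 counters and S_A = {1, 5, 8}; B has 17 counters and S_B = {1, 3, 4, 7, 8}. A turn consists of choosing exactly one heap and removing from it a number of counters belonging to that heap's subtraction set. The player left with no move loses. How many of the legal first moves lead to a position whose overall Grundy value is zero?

0

Heap A, S = {1, 5, 8}:
n :  0  1  2  3  4  5  6  7  8  9 10 11 12 13 14 15 16 17 18 19 20 21 22 23 24 25
G :  0  1  0  1  0  1  0  1  2  3  2  3  2  0  1  0  1  0  1  0  1  2  3  2  3  2
G_A(25) = 2.
Heap B, S = {1, 3, 4, 7, 8}:
G(0) = 0
G(1) = mex{0} = 1
G(2) = mex{1} = 0
G(3) = mex{0,0} = 1
G(4) = mex{1,1,0} = 2
G(5) = mex{2,0,1} = 3
G(6) = mex{3,1,0} = 2
G(7) = mex{2,2,1,0} = 3
G(8) = mex{3,3,2,1,0} = 4
G(9) = mex{4,2,3,0,1} = 5
G(10) = mex{5,3,2,1,0} = 4
G(11) = mex{4,4,3,2,1} = 0
G(12) = mex{0,5,4,3,2} = 1
G(13) = mex{1,4,5,2,3} = 0
G(14) = mex{0,0,4,3,2} = 1
G(15) = mex{1,1,0,4,3} = 2
G(16) = mex{2,0,1,5,4} = 3
G(17) = mex{3,1,0,4,5} = 2
G_B(17) = 2.
Combined Grundy value = 2 ⊕ 2 = 0.
A winning move leaves total XOR = 0, i.e. changes one component's Grundy value g to g ⊕ X where X is the current total.
Heap A: target g' = 2⊕0 = 2, but every legal move changes the Grundy value (mex property), so 0 moves.
Heap B: target g' = 2⊕0 = 2, but every legal move changes the Grundy value (mex property), so 0 moves.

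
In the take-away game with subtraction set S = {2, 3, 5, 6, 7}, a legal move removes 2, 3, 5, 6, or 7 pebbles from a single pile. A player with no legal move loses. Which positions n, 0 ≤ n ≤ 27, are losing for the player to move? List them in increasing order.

G(0) = 0
G(1) = mex{} = 0
G(2) = mex{0} = 1
G(3) = mex{0,0} = 1
G(4) = mex{1,0} = 2
G(5) = mex{1,1,0} = 2
G(6) = mex{2,1,0,0} = 3
G(7) = mex{2,2,1,0,0} = 3
G(8) = mex{3,2,1,1,0} = 4
G(9) = mex{3,3,2,1,1} = 0
G(10) = mex{4,3,2,2,1} = 0
G(11) = mex{0,4,3,2,2} = 1
G(12) = mex{0,0,3,3,2} = 1
G(13) = mex{1,0,4,3,3} = 2
G(14) = mex{1,1,0,4,3} = 2
G(15) = mex{2,1,0,0,4} = 3
G(16) = mex{2,2,1,0,0} = 3
G(17) = mex{3,2,1,1,0} = 4
G(18) = mex{3,3,2,1,1} = 0
G(19) = mex{4,3,2,2,1} = 0
G(20) = mex{0,4,3,2,2} = 1
G(21) = mex{0,0,3,3,2} = 1
G(22) = mex{1,0,4,3,3} = 2
G(23) = mex{1,1,0,4,3} = 2
G(24) = mex{2,1,0,0,4} = 3
G(25) = mex{2,2,1,0,0} = 3
G(26) = mex{3,2,1,1,0} = 4
G(27) = mex{3,3,2,1,1} = 0
P-positions are exactly the n with G(n) = 0.

0, 1, 9, 10, 18, 19, 27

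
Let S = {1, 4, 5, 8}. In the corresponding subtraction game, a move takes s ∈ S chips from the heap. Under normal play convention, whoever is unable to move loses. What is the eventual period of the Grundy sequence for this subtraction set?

9

n :  0  1  2  3  4  5  6  7  8  9 10 11 12 13 14 15 16 17 18 19
G :  0  1  0  1  2  3  2  3  4  0  1  0  1  2  3  2  3  4  0  1
G(n+9) = G(n) holds for n = 0,…,7 (a full window of length max(S) = 8), so the sequence is purely periodic with period 9.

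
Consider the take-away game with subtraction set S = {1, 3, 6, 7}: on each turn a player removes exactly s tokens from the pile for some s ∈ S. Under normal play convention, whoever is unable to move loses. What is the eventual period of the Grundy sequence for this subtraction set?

12

G(0) = 0
G(1) = mex{0} = 1
G(2) = mex{1} = 0
G(3) = mex{0,0} = 1
G(4) = mex{1,1} = 0
G(5) = mex{0,0} = 1
G(6) = mex{1,1,0} = 2
G(7) = mex{2,0,1,0} = 3
G(8) = mex{3,1,0,1} = 2
G(9) = mex{2,2,1,0} = 3
G(10) = mex{3,3,0,1} = 2
G(11) = mex{2,2,1,0} = 3
G(12) = mex{3,3,2,1} = 0
G(13) = mex{0,2,3,2} = 1
G(14) = mex{1,3,2,3} = 0
G(15) = mex{0,0,3,2} = 1
G(16) = mex{1,1,2,3} = 0
G(17) = mex{0,0,3,2} = 1
G(18) = mex{1,1,0,3} = 2
G(19) = mex{2,0,1,0} = 3
G(20) = mex{3,1,0,1} = 2
G(21) = mex{2,2,1,0} = 3
G(22) = mex{3,3,0,1} = 2
G(23) = mex{2,2,1,0} = 3
G(24) = mex{3,3,2,1} = 0
G(25) = mex{0,2,3,2} = 1
G(n+12) = G(n) holds for n = 0,…,6 (a full window of length max(S) = 7), so the sequence is purely periodic with period 12.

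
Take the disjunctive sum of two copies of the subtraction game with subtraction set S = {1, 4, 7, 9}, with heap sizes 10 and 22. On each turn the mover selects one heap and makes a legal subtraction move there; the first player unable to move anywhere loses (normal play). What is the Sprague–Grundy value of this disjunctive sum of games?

All heaps use S = {1, 4, 7, 9}:
G(0) = 0
G(1) = mex{0} = 1
G(2) = mex{1} = 0
G(3) = mex{0} = 1
G(4) = mex{1,0} = 2
G(5) = mex{2,1} = 0
G(6) = mex{0,0} = 1
G(7) = mex{1,1,0} = 2
G(8) = mex{2,2,1} = 0
G(9) = mex{0,0,0,0} = 1
G(10) = mex{1,1,1,1} = 0
G(11) = mex{0,2,2,0} = 1
G(12) = mex{1,0,0,1} = 2
G(13) = mex{2,1,1,2} = 0
G(14) = mex{0,0,2,0} = 1
G(15) = mex{1,1,0,1} = 2
G(16) = mex{2,2,1,2} = 0
G(17) = mex{0,0,0,0} = 1
G(18) = mex{1,1,1,1} = 0
G(19) = mex{0,2,2,0} = 1
G(20) = mex{1,0,0,1} = 2
G(21) = mex{2,1,1,2} = 0
G(22) = mex{0,0,2,0} = 1
Heap A: G(10) = 0.
Heap B: G(22) = 1.
Combined Grundy value = 0 ⊕ 1 = 1.

1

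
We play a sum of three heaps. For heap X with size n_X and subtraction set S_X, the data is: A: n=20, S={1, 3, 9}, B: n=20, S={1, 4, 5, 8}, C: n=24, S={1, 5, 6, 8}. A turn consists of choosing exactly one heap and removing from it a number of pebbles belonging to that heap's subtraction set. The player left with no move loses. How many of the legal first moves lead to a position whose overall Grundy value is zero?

Heap A, S = {1, 3, 9}:
n :  0  1  2  3  4  5  6  7  8  9 10 11 12 13 14 15 16 17 18 19 20
G :  0  1  0  1  0  1  0  1  0  1  0  1  0  1  0  1  0  1  0  1  0
G_A(20) = 0.
Heap B, S = {1, 4, 5, 8}:
G(0) = 0
G(1) = mex{0} = 1
G(2) = mex{1} = 0
G(3) = mex{0} = 1
G(4) = mex{1,0} = 2
G(5) = mex{2,1,0} = 3
G(6) = mex{3,0,1} = 2
G(7) = mex{2,1,0} = 3
G(8) = mex{3,2,1,0} = 4
G(9) = mex{4,3,2,1} = 0
G(10) = mex{0,2,3,0} = 1
G(11) = mex{1,3,2,1} = 0
G(12) = mex{0,4,3,2} = 1
G(13) = mex{1,0,4,3} = 2
G(14) = mex{2,1,0,2} = 3
G(15) = mex{3,0,1,3} = 2
G(16) = mex{2,1,0,4} = 3
G(17) = mex{3,2,1,0} = 4
G(18) = mex{4,3,2,1} = 0
G(19) = mex{0,2,3,0} = 1
G(20) = mex{1,3,2,1} = 0
G_B(20) = 0.
Heap C, S = {1, 5, 6, 8}:
G(0) = 0
G(1) = mex{0} = 1
G(2) = mex{1} = 0
G(3) = mex{0} = 1
G(4) = mex{1} = 0
G(5) = mex{0,0} = 1
G(6) = mex{1,1,0} = 2
G(7) = mex{2,0,1} = 3
G(8) = mex{3,1,0,0} = 2
G(9) = mex{2,0,1,1} = 3
G(10) = mex{3,1,0,0} = 2
G(11) = mex{2,2,1,1} = 0
G(12) = mex{0,3,2,0} = 1
G(13) = mex{1,2,3,1} = 0
G(14) = mex{0,3,2,2} = 1
G(15) = mex{1,2,3,3} = 0
G(16) = mex{0,0,2,2} = 1
G(17) = mex{1,1,0,3} = 2
G(18) = mex{2,0,1,2} = 3
G(19) = mex{3,1,0,0} = 2
G(20) = mex{2,0,1,1} = 3
G(21) = mex{3,1,0,0} = 2
G(22) = mex{2,2,1,1} = 0
G(23) = mex{0,3,2,0} = 1
G(24) = mex{1,2,3,1} = 0
G_C(24) = 0.
Combined Grundy value = 0 ⊕ 0 ⊕ 0 = 0.
A winning move leaves total XOR = 0, i.e. changes one component's Grundy value g to g ⊕ X where X is the current total.
Heap A: target g' = 0⊕0 = 0, but every legal move changes the Grundy value (mex property), so 0 moves.
Heap B: target g' = 0⊕0 = 0, but every legal move changes the Grundy value (mex property), so 0 moves.
Heap C: target g' = 0⊕0 = 0, but every legal move changes the Grundy value (mex property), so 0 moves.

0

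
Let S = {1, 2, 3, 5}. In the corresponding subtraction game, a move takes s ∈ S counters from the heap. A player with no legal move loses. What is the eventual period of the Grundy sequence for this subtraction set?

n :  0  1  2  3  4  5  6  7  8  9 10 11 12 13 14
G :  0  1  2  3  0  1  2  3  0  1  2  3  0  1  2
G(n+4) = G(n) holds for n = 0,…,4 (a full window of length max(S) = 5), so the sequence is purely periodic with period 4.

4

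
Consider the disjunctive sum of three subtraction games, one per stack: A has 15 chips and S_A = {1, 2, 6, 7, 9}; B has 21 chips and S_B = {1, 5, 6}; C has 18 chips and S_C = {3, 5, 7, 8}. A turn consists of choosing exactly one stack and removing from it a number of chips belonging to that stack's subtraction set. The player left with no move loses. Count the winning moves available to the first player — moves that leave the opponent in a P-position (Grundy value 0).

1

Stack A, S = {1, 2, 6, 7, 9}:
G(0) = 0
G(1) = mex{0} = 1
G(2) = mex{1,0} = 2
G(3) = mex{2,1} = 0
G(4) = mex{0,2} = 1
G(5) = mex{1,0} = 2
G(6) = mex{2,1,0} = 3
G(7) = mex{3,2,1,0} = 4
G(8) = mex{4,3,2,1} = 0
G(9) = mex{0,4,0,2,0} = 1
G(10) = mex{1,0,1,0,1} = 2
G(11) = mex{2,1,2,1,2} = 0
G(12) = mex{0,2,3,2,0} = 1
G(13) = mex{1,0,4,3,1} = 2
G(14) = mex{2,1,0,4,2} = 3
G(15) = mex{3,2,1,0,3} = 4
G_A(15) = 4.
Stack B, S = {1, 5, 6}:
n :  0  1  2  3  4  5  6  7  8  9 10 11 12 13 14 15 16 17 18 19 20 21
G :  0  1  0  1  0  1  2  3  2  3  2  0  1  0  1  0  1  2  3  2  3  2
G_B(21) = 2.
Stack C, S = {3, 5, 7, 8}:
n :  0  1  2  3  4  5  6  7  8  9 10 11 12 13 14 15 16 17 18
G :  0  0  0  1  1  1  2  2  2  3  3  0  0  0  1  1  1  2  2
G_C(18) = 2.
Combined Grundy value = 4 ⊕ 2 ⊕ 2 = 4.
A winning move leaves total XOR = 0, i.e. changes one component's Grundy value g to g ⊕ X where X is the current total.
Stack A: need g' = 4⊕4 = 0. Options: 15−1→G=3, 15−2→G=2, 15−6→G=1, 15−7→G=0, 15−9→G=3. Hits: 1.
Stack B: need g' = 2⊕4 = 6. Options: 21−1→G=3, 21−5→G=1, 21−6→G=0. Hits: 0.
Stack C: need g' = 2⊕4 = 6. Options: 18−3→G=1, 18−5→G=0, 18−7→G=0, 18−8→G=3. Hits: 0.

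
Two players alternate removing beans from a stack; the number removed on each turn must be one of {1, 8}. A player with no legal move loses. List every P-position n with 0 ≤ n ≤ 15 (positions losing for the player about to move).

0, 2, 4, 6, 9, 11, 13, 15

n :  0  1  2  3  4  5  6  7  8  9 10 11 12 13 14 15
G :  0  1  0  1  0  1  0  1  2  0  1  0  1  0  1  0
P-positions are exactly the n with G(n) = 0.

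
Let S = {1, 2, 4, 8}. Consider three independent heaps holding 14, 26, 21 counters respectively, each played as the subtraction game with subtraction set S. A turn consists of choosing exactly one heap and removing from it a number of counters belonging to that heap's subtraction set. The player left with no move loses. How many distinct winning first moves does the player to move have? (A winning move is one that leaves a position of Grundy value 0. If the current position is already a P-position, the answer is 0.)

All heaps use S = {1, 2, 4, 8}:
n :  0  1  2  3  4  5  6  7  8  9 10 11 12 13 14 15 16 17 18 19 20 21 22 23 24 25 26
G :  0  1  2  0  1  2  0  1  2  0  1  2  0  1  2  0  1  2  0  1  2  0  1  2  0  1  2
Heap A: G(14) = 2.
Heap B: G(26) = 2.
Heap C: G(21) = 0.
Combined Grundy value = 2 ⊕ 2 ⊕ 0 = 0.
A winning move leaves total XOR = 0, i.e. changes one component's Grundy value g to g ⊕ X where X is the current total.
Heap A: target g' = 2⊕0 = 2, but every legal move changes the Grundy value (mex property), so 0 moves.
Heap B: target g' = 2⊕0 = 2, but every legal move changes the Grundy value (mex property), so 0 moves.
Heap C: target g' = 0⊕0 = 0, but every legal move changes the Grundy value (mex property), so 0 moves.

0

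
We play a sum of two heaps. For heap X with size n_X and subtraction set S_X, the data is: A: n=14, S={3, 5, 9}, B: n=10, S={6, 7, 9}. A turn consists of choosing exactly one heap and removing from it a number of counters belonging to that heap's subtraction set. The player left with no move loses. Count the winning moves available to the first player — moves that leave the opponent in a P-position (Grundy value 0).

5

Heap A, S = {3, 5, 9}:
G(0) = 0
G(1) = mex{} = 0
G(2) = mex{} = 0
G(3) = mex{0} = 1
G(4) = mex{0} = 1
G(5) = mex{0,0} = 1
G(6) = mex{1,0} = 2
G(7) = mex{1,0} = 2
G(8) = mex{1,1} = 0
G(9) = mex{2,1,0} = 3
G(10) = mex{2,1,0} = 3
G(11) = mex{0,2,0} = 1
G(12) = mex{3,2,1} = 0
G(13) = mex{3,0,1} = 2
G(14) = mex{1,3,1} = 0
G_A(14) = 0.
Heap B, S = {6, 7, 9}:
G(0) = 0
G(1) = mex{} = 0
G(2) = mex{} = 0
G(3) = mex{} = 0
G(4) = mex{} = 0
G(5) = mex{} = 0
G(6) = mex{0} = 1
G(7) = mex{0,0} = 1
G(8) = mex{0,0} = 1
G(9) = mex{0,0,0} = 1
G(10) = mex{0,0,0} = 1
G_B(10) = 1.
Combined Grundy value = 0 ⊕ 1 = 1.
A winning move leaves total XOR = 0, i.e. changes one component's Grundy value g to g ⊕ X where X is the current total.
Heap A: need g' = 0⊕1 = 1. Options: 14−3→G=1, 14−5→G=3, 14−9→G=1. Hits: 2.
Heap B: need g' = 1⊕1 = 0. Options: 10−6→G=0, 10−7→G=0, 10−9→G=0. Hits: 3.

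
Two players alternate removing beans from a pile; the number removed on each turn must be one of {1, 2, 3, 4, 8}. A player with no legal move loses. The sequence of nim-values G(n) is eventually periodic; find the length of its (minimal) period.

5

n :  0  1  2  3  4  5  6  7  8  9 10 11 12 13 14
G :  0  1  2  3  4  0  1  2  3  4  0  1  2  3  4
G(n+5) = G(n) holds for n = 0,…,7 (a full window of length max(S) = 8), so the sequence is purely periodic with period 5.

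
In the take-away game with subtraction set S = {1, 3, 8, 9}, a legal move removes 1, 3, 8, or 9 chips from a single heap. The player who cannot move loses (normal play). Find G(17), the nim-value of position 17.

1

n :  0  1  2  3  4  5  6  7  8  9 10 11 12 13 14 15 16 17
G :  0  1  0  1  0  1  0  1  2  3  2  3  2  3  2  3  0  1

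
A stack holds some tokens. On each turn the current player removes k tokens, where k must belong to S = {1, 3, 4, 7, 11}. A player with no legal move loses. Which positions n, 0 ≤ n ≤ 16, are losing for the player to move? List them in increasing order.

G(0) = 0
G(1) = mex{0} = 1
G(2) = mex{1} = 0
G(3) = mex{0,0} = 1
G(4) = mex{1,1,0} = 2
G(5) = mex{2,0,1} = 3
G(6) = mex{3,1,0} = 2
G(7) = mex{2,2,1,0} = 3
G(8) = mex{3,3,2,1} = 0
G(9) = mex{0,2,3,0} = 1
G(10) = mex{1,3,2,1} = 0
G(11) = mex{0,0,3,2,0} = 1
G(12) = mex{1,1,0,3,1} = 2
G(13) = mex{2,0,1,2,0} = 3
G(14) = mex{3,1,0,3,1} = 2
G(15) = mex{2,2,1,0,2} = 3
G(16) = mex{3,3,2,1,3} = 0
P-positions are exactly the n with G(n) = 0.

0, 2, 8, 10, 16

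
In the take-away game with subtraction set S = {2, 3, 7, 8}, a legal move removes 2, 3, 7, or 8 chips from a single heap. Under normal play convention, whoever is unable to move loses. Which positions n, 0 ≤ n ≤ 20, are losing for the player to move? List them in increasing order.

n :  0  1  2  3  4  5  6  7  8  9 10 11 12 13 14 15 16 17 18 19 20
G :  0  0  1  1  2  0  0  1  1  2  0  0  1  1  2  0  0  1  1  2  0
P-positions are exactly the n with G(n) = 0.

0, 1, 5, 6, 10, 11, 15, 16, 20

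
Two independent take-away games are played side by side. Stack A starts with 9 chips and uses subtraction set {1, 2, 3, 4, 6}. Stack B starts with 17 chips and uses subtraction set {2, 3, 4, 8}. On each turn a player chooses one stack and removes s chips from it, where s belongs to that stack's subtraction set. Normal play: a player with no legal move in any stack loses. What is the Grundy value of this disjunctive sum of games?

Stack A, S = {1, 2, 3, 4, 6}:
G(0) = 0
G(1) = mex{0} = 1
G(2) = mex{1,0} = 2
G(3) = mex{2,1,0} = 3
G(4) = mex{3,2,1,0} = 4
G(5) = mex{4,3,2,1} = 0
G(6) = mex{0,4,3,2,0} = 1
G(7) = mex{1,0,4,3,1} = 2
G(8) = mex{2,1,0,4,2} = 3
G(9) = mex{3,2,1,0,3} = 4
G_A(9) = 4.
Stack B, S = {2, 3, 4, 8}:
n :  0  1  2  3  4  5  6  7  8  9 10 11 12 13 14 15 16 17
G :  0  0  1  1  2  2  0  0  1  1  2  2  0  0  1  1  2  2
G_B(17) = 2.
Combined Grundy value = 4 ⊕ 2 = 6.

6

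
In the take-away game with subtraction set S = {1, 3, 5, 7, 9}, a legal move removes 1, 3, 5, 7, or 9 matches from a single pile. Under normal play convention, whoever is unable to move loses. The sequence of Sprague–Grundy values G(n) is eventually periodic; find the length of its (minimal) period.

G(0) = 0
G(1) = mex{0} = 1
G(2) = mex{1} = 0
G(3) = mex{0,0} = 1
G(4) = mex{1,1} = 0
G(5) = mex{0,0,0} = 1
G(6) = mex{1,1,1} = 0
G(7) = mex{0,0,0,0} = 1
G(8) = mex{1,1,1,1} = 0
G(9) = mex{0,0,0,0,0} = 1
G(10) = mex{1,1,1,1,1} = 0
G(11) = mex{0,0,0,0,0} = 1
G(12) = mex{1,1,1,1,1} = 0
G(13) = mex{0,0,0,0,0} = 1
G(14) = mex{1,1,1,1,1} = 0
G(n+2) = G(n) holds for n = 0,…,8 (a full window of length max(S) = 9), so the sequence is purely periodic with period 2.

2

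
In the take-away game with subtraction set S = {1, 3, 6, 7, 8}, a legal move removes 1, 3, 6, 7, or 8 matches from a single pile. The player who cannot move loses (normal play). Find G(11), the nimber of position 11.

3

n :  0  1  2  3  4  5  6  7  8  9 10 11
G :  0  1  0  1  0  1  2  3  2  3  2  3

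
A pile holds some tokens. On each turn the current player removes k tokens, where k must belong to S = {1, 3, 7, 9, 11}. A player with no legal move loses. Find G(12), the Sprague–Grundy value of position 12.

0

G(0) = 0
G(1) = mex{0} = 1
G(2) = mex{1} = 0
G(3) = mex{0,0} = 1
G(4) = mex{1,1} = 0
G(5) = mex{0,0} = 1
G(6) = mex{1,1} = 0
G(7) = mex{0,0,0} = 1
G(8) = mex{1,1,1} = 0
G(9) = mex{0,0,0,0} = 1
G(10) = mex{1,1,1,1} = 0
G(11) = mex{0,0,0,0,0} = 1
G(12) = mex{1,1,1,1,1} = 0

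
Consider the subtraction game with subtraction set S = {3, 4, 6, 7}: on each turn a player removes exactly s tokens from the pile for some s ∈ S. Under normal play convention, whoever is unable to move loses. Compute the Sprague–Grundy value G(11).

n :  0  1  2  3  4  5  6  7  8  9 10 11
G :  0  0  0  1  1  1  2  2  2  3  0  0

0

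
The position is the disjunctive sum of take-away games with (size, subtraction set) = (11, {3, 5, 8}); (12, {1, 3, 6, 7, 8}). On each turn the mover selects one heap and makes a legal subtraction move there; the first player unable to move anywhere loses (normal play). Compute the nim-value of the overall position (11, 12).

Heap A, S = {3, 5, 8}:
G(0) = 0
G(1) = mex{} = 0
G(2) = mex{} = 0
G(3) = mex{0} = 1
G(4) = mex{0} = 1
G(5) = mex{0,0} = 1
G(6) = mex{1,0} = 2
G(7) = mex{1,0} = 2
G(8) = mex{1,1,0} = 2
G(9) = mex{2,1,0} = 3
G(10) = mex{2,1,0} = 3
G(11) = mex{2,2,1} = 0
G_A(11) = 0.
Heap B, S = {1, 3, 6, 7, 8}:
n :  0  1  2  3  4  5  6  7  8  9 10 11 12
G :  0  1  0  1  0  1  2  3  2  3  2  3  4
G_B(12) = 4.
Combined Grundy value = 0 ⊕ 4 = 4.

4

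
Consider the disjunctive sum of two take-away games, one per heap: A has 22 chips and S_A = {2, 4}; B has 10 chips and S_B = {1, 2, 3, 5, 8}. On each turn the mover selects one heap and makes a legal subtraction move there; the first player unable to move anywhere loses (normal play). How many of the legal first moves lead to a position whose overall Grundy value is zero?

2

Heap A, S = {2, 4}:
G(0) = 0
G(1) = mex{} = 0
G(2) = mex{0} = 1
G(3) = mex{0} = 1
G(4) = mex{1,0} = 2
G(5) = mex{1,0} = 2
G(6) = mex{2,1} = 0
G(7) = mex{2,1} = 0
G(8) = mex{0,2} = 1
G(9) = mex{0,2} = 1
G(10) = mex{1,0} = 2
G(11) = mex{1,0} = 2
G(12) = mex{2,1} = 0
G(13) = mex{2,1} = 0
G(14) = mex{0,2} = 1
G(15) = mex{0,2} = 1
G(16) = mex{1,0} = 2
G(17) = mex{1,0} = 2
G(18) = mex{2,1} = 0
G(19) = mex{2,1} = 0
G(20) = mex{0,2} = 1
G(21) = mex{0,2} = 1
G(22) = mex{1,0} = 2
G_A(22) = 2.
Heap B, S = {1, 2, 3, 5, 8}:
n :  0  1  2  3  4  5  6  7  8  9 10
G :  0  1  2  3  0  1  2  3  4  5  0
G_B(10) = 0.
Combined Grundy value = 2 ⊕ 0 = 2.
A winning move leaves total XOR = 0, i.e. changes one component's Grundy value g to g ⊕ X where X is the current total.
Heap A: need g' = 2⊕2 = 0. Options: 22−2→G=1, 22−4→G=0. Hits: 1.
Heap B: need g' = 0⊕2 = 2. Options: 10−1→G=5, 10−2→G=4, 10−3→G=3, 10−5→G=1, 10−8→G=2. Hits: 1.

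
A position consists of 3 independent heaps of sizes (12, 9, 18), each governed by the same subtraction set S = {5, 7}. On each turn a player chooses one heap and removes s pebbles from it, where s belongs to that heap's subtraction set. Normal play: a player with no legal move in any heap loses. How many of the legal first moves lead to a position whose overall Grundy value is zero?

All heaps use S = {5, 7}:
G(0) = 0
G(1) = mex{} = 0
G(2) = mex{} = 0
G(3) = mex{} = 0
G(4) = mex{} = 0
G(5) = mex{0} = 1
G(6) = mex{0} = 1
G(7) = mex{0,0} = 1
G(8) = mex{0,0} = 1
G(9) = mex{0,0} = 1
G(10) = mex{1,0} = 2
G(11) = mex{1,0} = 2
G(12) = mex{1,1} = 0
G(13) = mex{1,1} = 0
G(14) = mex{1,1} = 0
G(15) = mex{2,1} = 0
G(16) = mex{2,1} = 0
G(17) = mex{0,2} = 1
G(18) = mex{0,2} = 1
Heap A: G(12) = 0.
Heap B: G(9) = 1.
Heap C: G(18) = 1.
Combined Grundy value = 0 ⊕ 1 ⊕ 1 = 0.
A winning move leaves total XOR = 0, i.e. changes one component's Grundy value g to g ⊕ X where X is the current total.
Heap A: target g' = 0⊕0 = 0, but every legal move changes the Grundy value (mex property), so 0 moves.
Heap B: target g' = 1⊕0 = 1, but every legal move changes the Grundy value (mex property), so 0 moves.
Heap C: target g' = 1⊕0 = 1, but every legal move changes the Grundy value (mex property), so 0 moves.

0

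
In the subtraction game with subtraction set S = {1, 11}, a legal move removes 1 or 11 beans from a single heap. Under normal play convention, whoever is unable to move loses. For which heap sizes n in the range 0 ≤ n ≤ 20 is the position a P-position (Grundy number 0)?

G(0) = 0
G(1) = mex{0} = 1
G(2) = mex{1} = 0
G(3) = mex{0} = 1
G(4) = mex{1} = 0
G(5) = mex{0} = 1
G(6) = mex{1} = 0
G(7) = mex{0} = 1
G(8) = mex{1} = 0
G(9) = mex{0} = 1
G(10) = mex{1} = 0
G(11) = mex{0,0} = 1
G(12) = mex{1,1} = 0
G(13) = mex{0,0} = 1
G(14) = mex{1,1} = 0
G(15) = mex{0,0} = 1
G(16) = mex{1,1} = 0
G(17) = mex{0,0} = 1
G(18) = mex{1,1} = 0
G(19) = mex{0,0} = 1
G(20) = mex{1,1} = 0
P-positions are exactly the n with G(n) = 0.

0, 2, 4, 6, 8, 10, 12, 14, 16, 18, 20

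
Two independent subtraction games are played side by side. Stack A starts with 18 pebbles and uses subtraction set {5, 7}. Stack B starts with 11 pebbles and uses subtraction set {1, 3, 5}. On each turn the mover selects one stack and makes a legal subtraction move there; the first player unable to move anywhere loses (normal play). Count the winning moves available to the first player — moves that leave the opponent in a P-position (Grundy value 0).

0

Stack A, S = {5, 7}:
G(0) = 0
G(1) = mex{} = 0
G(2) = mex{} = 0
G(3) = mex{} = 0
G(4) = mex{} = 0
G(5) = mex{0} = 1
G(6) = mex{0} = 1
G(7) = mex{0,0} = 1
G(8) = mex{0,0} = 1
G(9) = mex{0,0} = 1
G(10) = mex{1,0} = 2
G(11) = mex{1,0} = 2
G(12) = mex{1,1} = 0
G(13) = mex{1,1} = 0
G(14) = mex{1,1} = 0
G(15) = mex{2,1} = 0
G(16) = mex{2,1} = 0
G(17) = mex{0,2} = 1
G(18) = mex{0,2} = 1
G_A(18) = 1.
Stack B, S = {1, 3, 5}:
n :  0  1  2  3  4  5  6  7  8  9 10 11
G :  0  1  0  1  0  1  0  1  0  1  0  1
G_B(11) = 1.
Combined Grundy value = 1 ⊕ 1 = 0.
A winning move leaves total XOR = 0, i.e. changes one component's Grundy value g to g ⊕ X where X is the current total.
Stack A: target g' = 1⊕0 = 1, but every legal move changes the Grundy value (mex property), so 0 moves.
Stack B: target g' = 1⊕0 = 1, but every legal move changes the Grundy value (mex property), so 0 moves.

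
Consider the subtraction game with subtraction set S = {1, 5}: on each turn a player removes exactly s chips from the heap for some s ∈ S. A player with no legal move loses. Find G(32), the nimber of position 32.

0

G(0) = 0
G(1) = mex{0} = 1
G(2) = mex{1} = 0
G(3) = mex{0} = 1
G(4) = mex{1} = 0
G(5) = mex{0,0} = 1
G(6) = mex{1,1} = 0
G(7) = mex{0,0} = 1
G(8) = mex{1,1} = 0
G(9) = mex{0,0} = 1
G(10) = mex{1,1} = 0
G(11) = mex{0,0} = 1
G(12) = mex{1,1} = 0
G(13) = mex{0,0} = 1
G(14) = mex{1,1} = 0
G(15) = mex{0,0} = 1
G(16) = mex{1,1} = 0
G(17) = mex{0,0} = 1
G(18) = mex{1,1} = 0
G(19) = mex{0,0} = 1
G(20) = mex{1,1} = 0
G(21) = mex{0,0} = 1
G(22) = mex{1,1} = 0
G(23) = mex{0,0} = 1
G(24) = mex{1,1} = 0
G(25) = mex{0,0} = 1
G(26) = mex{1,1} = 0
G(27) = mex{0,0} = 1
G(28) = mex{1,1} = 0
G(29) = mex{0,0} = 1
G(30) = mex{1,1} = 0
G(31) = mex{0,0} = 1
G(32) = mex{1,1} = 0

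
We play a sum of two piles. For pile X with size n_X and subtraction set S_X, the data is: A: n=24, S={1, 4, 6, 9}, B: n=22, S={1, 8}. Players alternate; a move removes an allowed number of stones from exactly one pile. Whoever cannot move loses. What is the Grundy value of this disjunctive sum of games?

Pile A, S = {1, 4, 6, 9}:
G(0) = 0
G(1) = mex{0} = 1
G(2) = mex{1} = 0
G(3) = mex{0} = 1
G(4) = mex{1,0} = 2
G(5) = mex{2,1} = 0
G(6) = mex{0,0,0} = 1
G(7) = mex{1,1,1} = 0
G(8) = mex{0,2,0} = 1
G(9) = mex{1,0,1,0} = 2
G(10) = mex{2,1,2,1} = 0
G(11) = mex{0,0,0,0} = 1
G(12) = mex{1,1,1,1} = 0
G(13) = mex{0,2,0,2} = 1
G(14) = mex{1,0,1,0} = 2
G(15) = mex{2,1,2,1} = 0
G(16) = mex{0,0,0,0} = 1
G(17) = mex{1,1,1,1} = 0
G(18) = mex{0,2,0,2} = 1
G(19) = mex{1,0,1,0} = 2
G(20) = mex{2,1,2,1} = 0
G(21) = mex{0,0,0,0} = 1
G(22) = mex{1,1,1,1} = 0
G(23) = mex{0,2,0,2} = 1
G(24) = mex{1,0,1,0} = 2
G_A(24) = 2.
Pile B, S = {1, 8}:
n :  0  1  2  3  4  5  6  7  8  9 10 11 12 13 14 15 16 17 18 19 20 21 22
G :  0  1  0  1  0  1  0  1  2  0  1  0  1  0  1  0  1  2  0  1  0  1  0
G_B(22) = 0.
Combined Grundy value = 2 ⊕ 0 = 2.

2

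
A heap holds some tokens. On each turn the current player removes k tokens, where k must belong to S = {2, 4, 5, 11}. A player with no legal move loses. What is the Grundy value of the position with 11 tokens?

2

n :  0  1  2  3  4  5  6  7  8  9 10 11
G :  0  0  1  1  2  2  3  0  0  1  1  2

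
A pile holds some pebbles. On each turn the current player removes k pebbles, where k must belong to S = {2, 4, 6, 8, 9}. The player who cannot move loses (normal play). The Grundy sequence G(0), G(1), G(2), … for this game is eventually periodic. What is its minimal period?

11

G(0) = 0
G(1) = mex{} = 0
G(2) = mex{0} = 1
G(3) = mex{0} = 1
G(4) = mex{1,0} = 2
G(5) = mex{1,0} = 2
G(6) = mex{2,1,0} = 3
G(7) = mex{2,1,0} = 3
G(8) = mex{3,2,1,0} = 4
G(9) = mex{3,2,1,0,0} = 4
G(10) = mex{4,3,2,1,0} = 5
G(11) = mex{4,3,2,1,1} = 0
G(12) = mex{5,4,3,2,1} = 0
G(13) = mex{0,4,3,2,2} = 1
G(14) = mex{0,5,4,3,2} = 1
G(15) = mex{1,0,4,3,3} = 2
G(16) = mex{1,0,5,4,3} = 2
G(17) = mex{2,1,0,4,4} = 3
G(18) = mex{2,1,0,5,4} = 3
G(19) = mex{3,2,1,0,5} = 4
G(20) = mex{3,2,1,0,0} = 4
G(21) = mex{4,3,2,1,0} = 5
G(22) = mex{4,3,2,1,1} = 0
G(23) = mex{5,4,3,2,1} = 0
G(n+11) = G(n) holds for n = 0,…,8 (a full window of length max(S) = 9), so the sequence is purely periodic with period 11.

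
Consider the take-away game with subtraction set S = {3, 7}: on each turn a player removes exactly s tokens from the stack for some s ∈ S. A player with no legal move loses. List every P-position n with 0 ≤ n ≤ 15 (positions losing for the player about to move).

G(0) = 0
G(1) = mex{} = 0
G(2) = mex{} = 0
G(3) = mex{0} = 1
G(4) = mex{0} = 1
G(5) = mex{0} = 1
G(6) = mex{1} = 0
G(7) = mex{1,0} = 2
G(8) = mex{1,0} = 2
G(9) = mex{0,0} = 1
G(10) = mex{2,1} = 0
G(11) = mex{2,1} = 0
G(12) = mex{1,1} = 0
G(13) = mex{0,0} = 1
G(14) = mex{0,2} = 1
G(15) = mex{0,2} = 1
P-positions are exactly the n with G(n) = 0.

0, 1, 2, 6, 10, 11, 12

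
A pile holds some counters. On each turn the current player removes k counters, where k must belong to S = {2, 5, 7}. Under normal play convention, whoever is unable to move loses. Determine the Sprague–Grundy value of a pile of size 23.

0

G(0) = 0
G(1) = mex{} = 0
G(2) = mex{0} = 1
G(3) = mex{0} = 1
G(4) = mex{1} = 0
G(5) = mex{1,0} = 2
G(6) = mex{0,0} = 1
G(7) = mex{2,1,0} = 3
G(8) = mex{1,1,0} = 2
G(9) = mex{3,0,1} = 2
G(10) = mex{2,2,1} = 0
G(11) = mex{2,1,0} = 3
G(12) = mex{0,3,2} = 1
G(13) = mex{3,2,1} = 0
G(14) = mex{1,2,3} = 0
G(15) = mex{0,0,2} = 1
G(16) = mex{0,3,2} = 1
G(17) = mex{1,1,0} = 2
G(18) = mex{1,0,3} = 2
G(19) = mex{2,0,1} = 3
G(20) = mex{2,1,0} = 3
G(21) = mex{3,1,0} = 2
G(22) = mex{3,2,1} = 0
G(23) = mex{2,2,1} = 0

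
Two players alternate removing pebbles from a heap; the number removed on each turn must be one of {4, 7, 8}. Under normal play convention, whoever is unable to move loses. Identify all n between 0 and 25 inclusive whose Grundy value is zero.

G(0) = 0
G(1) = mex{} = 0
G(2) = mex{} = 0
G(3) = mex{} = 0
G(4) = mex{0} = 1
G(5) = mex{0} = 1
G(6) = mex{0} = 1
G(7) = mex{0,0} = 1
G(8) = mex{1,0,0} = 2
G(9) = mex{1,0,0} = 2
G(10) = mex{1,0,0} = 2
G(11) = mex{1,1,0} = 2
G(12) = mex{2,1,1} = 0
G(13) = mex{2,1,1} = 0
G(14) = mex{2,1,1} = 0
G(15) = mex{2,2,1} = 0
G(16) = mex{0,2,2} = 1
G(17) = mex{0,2,2} = 1
G(18) = mex{0,2,2} = 1
G(19) = mex{0,0,2} = 1
G(20) = mex{1,0,0} = 2
G(21) = mex{1,0,0} = 2
G(22) = mex{1,0,0} = 2
G(23) = mex{1,1,0} = 2
G(24) = mex{2,1,1} = 0
G(25) = mex{2,1,1} = 0
P-positions are exactly the n with G(n) = 0.

0, 1, 2, 3, 12, 13, 14, 15, 24, 25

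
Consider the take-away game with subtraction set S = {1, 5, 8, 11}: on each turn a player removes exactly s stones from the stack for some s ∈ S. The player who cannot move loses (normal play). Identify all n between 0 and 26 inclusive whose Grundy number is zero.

G(0) = 0
G(1) = mex{0} = 1
G(2) = mex{1} = 0
G(3) = mex{0} = 1
G(4) = mex{1} = 0
G(5) = mex{0,0} = 1
G(6) = mex{1,1} = 0
G(7) = mex{0,0} = 1
G(8) = mex{1,1,0} = 2
G(9) = mex{2,0,1} = 3
G(10) = mex{3,1,0} = 2
G(11) = mex{2,0,1,0} = 3
G(12) = mex{3,1,0,1} = 2
G(13) = mex{2,2,1,0} = 3
G(14) = mex{3,3,0,1} = 2
G(15) = mex{2,2,1,0} = 3
G(16) = mex{3,3,2,1} = 0
G(17) = mex{0,2,3,0} = 1
G(18) = mex{1,3,2,1} = 0
G(19) = mex{0,2,3,2} = 1
G(20) = mex{1,3,2,3} = 0
G(21) = mex{0,0,3,2} = 1
G(22) = mex{1,1,2,3} = 0
G(23) = mex{0,0,3,2} = 1
G(24) = mex{1,1,0,3} = 2
G(25) = mex{2,0,1,2} = 3
G(26) = mex{3,1,0,3} = 2
P-positions are exactly the n with G(n) = 0.

0, 2, 4, 6, 16, 18, 20, 22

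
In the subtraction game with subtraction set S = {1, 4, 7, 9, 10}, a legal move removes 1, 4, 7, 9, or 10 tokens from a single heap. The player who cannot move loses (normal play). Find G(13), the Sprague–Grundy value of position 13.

0

G(0) = 0
G(1) = mex{0} = 1
G(2) = mex{1} = 0
G(3) = mex{0} = 1
G(4) = mex{1,0} = 2
G(5) = mex{2,1} = 0
G(6) = mex{0,0} = 1
G(7) = mex{1,1,0} = 2
G(8) = mex{2,2,1} = 0
G(9) = mex{0,0,0,0} = 1
G(10) = mex{1,1,1,1,0} = 2
G(11) = mex{2,2,2,0,1} = 3
G(12) = mex{3,0,0,1,0} = 2
G(13) = mex{2,1,1,2,1} = 0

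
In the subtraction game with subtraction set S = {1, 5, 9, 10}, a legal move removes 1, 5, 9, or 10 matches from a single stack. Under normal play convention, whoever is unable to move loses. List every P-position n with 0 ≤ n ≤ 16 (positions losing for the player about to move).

n :  0  1  2  3  4  5  6  7  8  9 10 11 12 13 14 15 16
G :  0  1  0  1  0  1  0  1  0  1  2  3  2  3  2  3  2
P-positions are exactly the n with G(n) = 0.

0, 2, 4, 6, 8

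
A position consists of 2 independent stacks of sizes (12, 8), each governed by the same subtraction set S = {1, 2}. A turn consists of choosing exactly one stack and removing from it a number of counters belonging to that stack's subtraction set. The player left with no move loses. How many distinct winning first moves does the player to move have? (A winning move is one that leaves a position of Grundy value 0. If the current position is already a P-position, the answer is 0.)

All stacks use S = {1, 2}:
n :  0  1  2  3  4  5  6  7  8  9 10 11 12
G :  0  1  2  0  1  2  0  1  2  0  1  2  0
Stack A: G(12) = 0.
Stack B: G(8) = 2.
Combined Grundy value = 0 ⊕ 2 = 2.
A winning move leaves total XOR = 0, i.e. changes one component's Grundy value g to g ⊕ X where X is the current total.
Stack A: need g' = 0⊕2 = 2. Options: 12−1→G=2, 12−2→G=1. Hits: 1.
Stack B: need g' = 2⊕2 = 0. Options: 8−1→G=1, 8−2→G=0. Hits: 1.

2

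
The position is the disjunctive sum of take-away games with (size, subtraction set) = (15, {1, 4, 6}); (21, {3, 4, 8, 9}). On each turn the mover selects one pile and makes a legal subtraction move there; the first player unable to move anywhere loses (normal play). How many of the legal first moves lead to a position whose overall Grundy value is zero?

Pile A, S = {1, 4, 6}:
n :  0  1  2  3  4  5  6  7  8  9 10 11 12 13 14 15
G :  0  1  0  1  2  0  1  0  1  2  0  1  0  1  2  0
G_A(15) = 0.
Pile B, S = {3, 4, 8, 9}:
G(0) = 0
G(1) = mex{} = 0
G(2) = mex{} = 0
G(3) = mex{0} = 1
G(4) = mex{0,0} = 1
G(5) = mex{0,0} = 1
G(6) = mex{1,0} = 2
G(7) = mex{1,1} = 0
G(8) = mex{1,1,0} = 2
G(9) = mex{2,1,0,0} = 3
G(10) = mex{0,2,0,0} = 1
G(11) = mex{2,0,1,0} = 3
G(12) = mex{3,2,1,1} = 0
G(13) = mex{1,3,1,1} = 0
G(14) = mex{3,1,2,1} = 0
G(15) = mex{0,3,0,2} = 1
G(16) = mex{0,0,2,0} = 1
G(17) = mex{0,0,3,2} = 1
G(18) = mex{1,0,1,3} = 2
G(19) = mex{1,1,3,1} = 0
G(20) = mex{1,1,0,3} = 2
G(21) = mex{2,1,0,0} = 3
G_B(21) = 3.
Combined Grundy value = 0 ⊕ 3 = 3.
A winning move leaves total XOR = 0, i.e. changes one component's Grundy value g to g ⊕ X where X is the current total.
Pile A: need g' = 0⊕3 = 3. Options: 15−1→G=2, 15−4→G=1, 15−6→G=2. Hits: 0.
Pile B: need g' = 3⊕3 = 0. Options: 21−3→G=2, 21−4→G=1, 21−8→G=0, 21−9→G=0. Hits: 2.

2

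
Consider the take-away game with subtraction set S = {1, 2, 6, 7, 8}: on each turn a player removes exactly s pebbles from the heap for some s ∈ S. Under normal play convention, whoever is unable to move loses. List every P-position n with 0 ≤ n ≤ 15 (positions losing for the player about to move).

0, 3, 12, 15

n :  0  1  2  3  4  5  6  7  8  9 10 11 12 13 14 15
G :  0  1  2  0  1  2  3  4  5  3  4  5  0  1  2  0
P-positions are exactly the n with G(n) = 0.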